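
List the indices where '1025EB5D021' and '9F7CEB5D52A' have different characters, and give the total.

Differing positions: 1, 2, 3, 4, 9, 11. Hamming distance = 6.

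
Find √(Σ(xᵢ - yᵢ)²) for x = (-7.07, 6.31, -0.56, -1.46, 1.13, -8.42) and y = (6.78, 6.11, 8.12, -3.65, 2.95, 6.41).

√(Σ(x_i - y_i)²) = √((-7.07 - 6.78)² + (6.31 - 6.11)² + (-0.56 - 8.12)² + (-1.46 - (-3.65))² + (1.13 - 2.95)² + (-8.42 - 6.41)²)
= √((-13.85)² + 0.2² + (-8.68)² + 2.19² + (-1.82)² + (-14.83)²) = √(191.8225 + 0.04 + 75.3424 + 4.7961 + 3.3124 + 219.9289) = √495.2423 ≈ 22.254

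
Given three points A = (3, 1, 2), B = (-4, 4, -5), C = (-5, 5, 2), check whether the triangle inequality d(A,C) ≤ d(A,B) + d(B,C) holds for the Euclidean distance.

d(A,B) = √(7² + 3² + 7²) = √107 ≈ 10.3441, d(B,C) = √(1² + 1² + 7²) = √51 ≈ 7.1414, d(A,C) = √(8² + 4² + 0²) = √80 ≈ 8.9443.
d(A,C) ≈ 8.9443 ≤ 10.3441 + 7.1414 = 17.4855. Triangle inequality is satisfied.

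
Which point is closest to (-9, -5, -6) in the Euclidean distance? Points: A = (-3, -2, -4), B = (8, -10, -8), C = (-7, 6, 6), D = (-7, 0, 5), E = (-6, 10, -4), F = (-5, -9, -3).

Distances: d(A) = 7, d(B) ≈ 17.8326, d(C) ≈ 16.4012, d(D) ≈ 12.2474, d(E) ≈ 15.4272, d(F) ≈ 6.4031. Nearest: F = (-5, -9, -3) with distance 6.4031.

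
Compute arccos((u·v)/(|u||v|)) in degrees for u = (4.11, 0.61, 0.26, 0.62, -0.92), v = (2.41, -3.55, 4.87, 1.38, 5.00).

With u = (4.11, 0.61, 0.26, 0.62, -0.92), v = (2.41, -3.55, 4.87, 1.38, 5.00):
u·v = 4.11·2.41 + 0.61·(-3.55) + 0.26·4.87 + 0.62·1.38 + (-0.92)·5 = 9.9051 + (-2.1655) + 1.2662 + 0.8556 + (-4.6) = 5.2614.
|u| = √(4.11² + 0.61² + 0.26² + 0.62² + (-0.92)²) = √(16.8921 + 0.3721 + 0.0676 + 0.3844 + 0.8464) = √18.5626, |v| = √(2.41² + (-3.55)² + 4.87² + 1.38² + 5²) = √(5.8081 + 12.6025 + 23.7169 + 1.9044 + 25) = √69.0319.
cos θ = (u·v)/(|u||v|) = 5.2614/(√18.5626·√69.0319) ≈ 0.14698
θ = arccos(0.14698) ≈ 81.55°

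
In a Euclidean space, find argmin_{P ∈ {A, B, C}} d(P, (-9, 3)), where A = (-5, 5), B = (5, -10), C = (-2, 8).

Distances: d(A) ≈ 4.4721, d(B) ≈ 19.105, d(C) ≈ 8.6023. Nearest: A = (-5, 5) with distance 4.4721.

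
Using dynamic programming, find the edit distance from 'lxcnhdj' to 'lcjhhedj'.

Let D[i][j] be the edit distance between the first i characters of 'lxcnhdj' and the first j characters of 'lcjhhedj', with D[i][0] = i, D[0][j] = j, and D[i][j] = D[i-1][j-1] if the characters match, else 1 + min(D[i-1][j], D[i][j-1], D[i-1][j-1]). Filling the table (rows: prefixes of 'lxcnhdj', columns: prefixes of 'lcjhhedj'):
     ε  l  c  j  h  h  e  d  j
  ε  0  1  2  3  4  5  6  7  8
  l  1  0  1  2  3  4  5  6  7
  x  2  1  1  2  3  4  5  6  7
  c  3  2  1  2  3  4  5  6  7
  n  4  3  2  2  3  4  5  6  7
  h  5  4  3  3  2  3  4  5  6
  d  6  5  4  4  3  3  4  4  5
  j  7  6  5  4  4  4  4  5  4
The bottom-right entry gives D[7][8] = 4, so no sequence of fewer than 4 edits works. Backtracking through the table gives one optimal edit sequence (4 edits):
  lxcnhdj → lccnhdj (sub x→c @2)
  lccnhdj → lcjnhdj (sub c→j @3)
  lcjnhdj → lcjhhdj (sub n→h @4)
  lcjhhdj → lcjhhedj (ins e @6)
Edit distance = 4.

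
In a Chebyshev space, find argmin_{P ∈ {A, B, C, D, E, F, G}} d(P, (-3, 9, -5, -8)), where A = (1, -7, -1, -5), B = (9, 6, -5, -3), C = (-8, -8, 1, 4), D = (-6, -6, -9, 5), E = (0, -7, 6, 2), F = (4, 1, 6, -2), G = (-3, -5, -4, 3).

Distances: d(A) = 16, d(B) = 12, d(C) = 17, d(D) = 15, d(E) = 16, d(F) = 11, d(G) = 14. Nearest: F = (4, 1, 6, -2) with distance 11.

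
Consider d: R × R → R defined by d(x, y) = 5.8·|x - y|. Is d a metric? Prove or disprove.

Yes. Since |x - y| is a metric on R and 5.8 > 0, the positive scalar multiple 5.8·|x - y| is also a metric: scaling by a positive constant preserves non-negativity, identity (d=0 ⟺ |x-y|=0 ⟺ x=y), symmetry, and the triangle inequality.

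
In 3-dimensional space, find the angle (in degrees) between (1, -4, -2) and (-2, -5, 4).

With u = (1, -4, -2), v = (-2, -5, 4):
u·v = 1·(-2) + (-4)·(-5) + (-2)·4 = (-2) + 20 + (-8) = 10.
|u| = √(1² + (-4)² + (-2)²) = √21, |v| = √((-2)² + (-5)² + 4²) = √45, so |u||v| = √(21·45) = √945.
cos θ = (u·v)/(|u||v|) = 10/√945 ≈ 0.3253
θ = arccos(0.3253) ≈ 71.02°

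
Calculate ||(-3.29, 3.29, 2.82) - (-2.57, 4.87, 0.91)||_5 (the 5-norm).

(Σ|x_i - y_i|^5)^(1/5) = (|-3.29 - (-2.57)|^5 + |3.29 - 4.87|^5 + |2.82 - 0.91|^5)^(1/5)
= (0.72^5 + 1.58^5 + 1.91^5)^(1/5) ≈ (0.1935 + 9.8466 + 25.4195)^(1/5) = (35.4596)^(1/5) ≈ 2.0415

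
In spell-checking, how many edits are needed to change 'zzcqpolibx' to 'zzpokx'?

Let D[i][j] be the edit distance between the first i characters of 'zzcqpolibx' and the first j characters of 'zzpokx', with D[i][0] = i, D[0][j] = j, and D[i][j] = D[i-1][j-1] if the characters match, else 1 + min(D[i-1][j], D[i][j-1], D[i-1][j-1]). Filling the table (rows: prefixes of 'zzcqpolibx', columns: prefixes of 'zzpokx'):
     ε  z  z  p  o  k  x
  ε  0  1  2  3  4  5  6
  z  1  0  1  2  3  4  5
  z  2  1  0  1  2  3  4
  c  3  2  1  1  2  3  4
  q  4  3  2  2  2  3  4
  p  5  4  3  2  3  3  4
  o  6  5  4  3  2  3  4
  l  7  6  5  4  3  3  4
  i  8  7  6  5  4  4  4
  b  9  8  7  6  5  5  5
  x 10  9  8  7  6  6  5
The bottom-right entry gives D[10][6] = 5, so no sequence of fewer than 5 edits works. Backtracking through the table gives one optimal edit sequence (5 edits):
  zzcqpolibx → zzqpolibx (del c @3)
  zzqpolibx → zzpolibx (del q @3)
  zzpolibx → zzpoibx (del l @5)
  zzpoibx → zzpobx (del i @5)
  zzpobx → zzpokx (sub b→k @5)
Edit distance = 5.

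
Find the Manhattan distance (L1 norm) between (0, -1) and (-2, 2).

Σ|x_i - y_i| = |0 - (-2)| + |-1 - 2| = 2 + 3 = 5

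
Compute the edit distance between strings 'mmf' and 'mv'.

Let D[i][j] be the edit distance between the first i characters of 'mmf' and the first j characters of 'mv', with D[i][0] = i, D[0][j] = j, and D[i][j] = D[i-1][j-1] if the characters match, else 1 + min(D[i-1][j], D[i][j-1], D[i-1][j-1]). Filling the table (rows: prefixes of 'mmf', columns: prefixes of 'mv'):
     ε  m  v
  ε  0  1  2
  m  1  0  1
  m  2  1  1
  f  3  2  2
The bottom-right entry gives D[3][2] = 2, so no sequence of fewer than 2 edits works. Backtracking through the table gives one optimal edit sequence (2 edits):
  mmf → mf (del m @1)
  mf → mv (sub f→v @2)
Edit distance = 2.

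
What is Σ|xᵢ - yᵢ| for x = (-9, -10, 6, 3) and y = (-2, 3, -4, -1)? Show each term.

Σ|x_i - y_i| = |-9 - (-2)| + |-10 - 3| + |6 - (-4)| + |3 - (-1)| = 7 + 13 + 10 + 4 = 34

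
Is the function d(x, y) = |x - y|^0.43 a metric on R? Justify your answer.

Yes. With 0 < p = 0.43 ≤ 1, d(x,y) = |x-y|^0.43 is a metric on R. Non-negativity and symmetry are immediate; |x-y|^0.43 = 0 ⟺ |x-y| = 0 ⟺ x = y. For the triangle inequality, the function t ↦ t^0.43 is subadditive on [0,∞) when p ≤ 1, so |x-z|^0.43 ≤ (|x-y| + |y-z|)^0.43 ≤ |x-y|^0.43 + |y-z|^0.43.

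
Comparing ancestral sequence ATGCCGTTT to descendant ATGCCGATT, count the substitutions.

Differing positions: 7. Hamming distance = 1.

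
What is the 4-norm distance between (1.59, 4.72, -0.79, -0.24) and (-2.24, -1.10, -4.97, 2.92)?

(Σ|x_i - y_i|^4)^(1/4) = (|1.59 - (-2.24)|^4 + |4.72 - (-1.1)|^4 + |-0.79 - (-4.97)|^4 + |-0.24 - 2.92|^4)^(1/4)
= (3.83^4 + 5.82^4 + 4.18^4 + 3.16^4)^(1/4) ≈ (215.1766 + 1147.3395 + 305.2848 + 99.7122)^(1/4) = (1767.5131)^(1/4) ≈ 6.484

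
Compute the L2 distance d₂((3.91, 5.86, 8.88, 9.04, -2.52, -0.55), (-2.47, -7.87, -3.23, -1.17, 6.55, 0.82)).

√(Σ(x_i - y_i)²) = √((3.91 - (-2.47))² + (5.86 - (-7.87))² + (8.88 - (-3.23))² + (9.04 - (-1.17))² + (-2.52 - 6.55)² + (-0.55 - 0.82)²)
= √(6.38² + 13.73² + 12.11² + 10.21² + (-9.07)² + (-1.37)²) = √(40.7044 + 188.5129 + 146.6521 + 104.2441 + 82.2649 + 1.8769) = √564.2553 ≈ 23.7541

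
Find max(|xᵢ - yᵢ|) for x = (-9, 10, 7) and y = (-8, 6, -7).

max(|x_i - y_i|) = max(|-9 - (-8)|, |10 - 6|, |7 - (-7)|) = max(1, 4, 14) = 14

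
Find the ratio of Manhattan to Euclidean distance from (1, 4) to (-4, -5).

L1 = |1 - (-4)| + |4 - (-5)| = 5 + 9 = 14
L2 = √(5² + 9²) = √106 ≈ 10.2956
L1 ≥ L2 always (equality iff movement is along one axis); L1 > L2 here.
Ratio L1/L2 = 14/√106 ≈ 1.3598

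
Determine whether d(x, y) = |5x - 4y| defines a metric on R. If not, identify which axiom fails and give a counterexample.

No. d fails symmetry: d(4, 6) = |5·4 - 4·6| = |-4| = 4, but d(6, 4) = |5·6 - 4·4| = |14| = 14. Since 4 ≠ 14, d(x,y) ≠ d(y,x) in general.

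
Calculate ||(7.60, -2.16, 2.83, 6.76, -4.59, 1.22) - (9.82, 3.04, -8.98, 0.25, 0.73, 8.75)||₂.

√(Σ(x_i - y_i)²) = √((7.6 - 9.82)² + (-2.16 - 3.04)² + (2.83 - (-8.98))² + (6.76 - 0.25)² + (-4.59 - 0.73)² + (1.22 - 8.75)²)
= √((-2.22)² + (-5.2)² + 11.81² + 6.51² + (-5.32)² + (-7.53)²) = √(4.9284 + 27.04 + 139.4761 + 42.3801 + 28.3024 + 56.7009) = √298.8279 ≈ 17.2866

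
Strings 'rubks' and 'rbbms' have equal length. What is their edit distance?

Let D[i][j] be the edit distance between the first i characters of 'rubks' and the first j characters of 'rbbms', with D[i][0] = i, D[0][j] = j, and D[i][j] = D[i-1][j-1] if the characters match, else 1 + min(D[i-1][j], D[i][j-1], D[i-1][j-1]). Filling the table (rows: prefixes of 'rubks', columns: prefixes of 'rbbms'):
     ε  r  b  b  m  s
  ε  0  1  2  3  4  5
  r  1  0  1  2  3  4
  u  2  1  1  2  3  4
  b  3  2  1  1  2  3
  k  4  3  2  2  2  3
  s  5  4  3  3  3  2
The bottom-right entry gives D[5][5] = 2, so no sequence of fewer than 2 edits works. Backtracking through the table gives one optimal edit sequence (2 edits):
  rubks → rbbks (sub u→b @2)
  rbbks → rbbms (sub k→m @4)
Edit distance = 2.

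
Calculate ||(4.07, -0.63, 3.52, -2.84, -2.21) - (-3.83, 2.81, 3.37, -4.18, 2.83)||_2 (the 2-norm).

(Σ|x_i - y_i|^2)^(1/2) = (|4.07 - (-3.83)|^2 + |-0.63 - 2.81|^2 + |3.52 - 3.37|^2 + |-2.84 - (-4.18)|^2 + |-2.21 - 2.83|^2)^(1/2)
= (7.9^2 + 3.44^2 + 0.15^2 + 1.34^2 + 5.04^2)^(1/2) = (62.41 + 11.8336 + 0.0225 + 1.7956 + 25.4016)^(1/2) = (101.4633)^(1/2) ≈ 10.0729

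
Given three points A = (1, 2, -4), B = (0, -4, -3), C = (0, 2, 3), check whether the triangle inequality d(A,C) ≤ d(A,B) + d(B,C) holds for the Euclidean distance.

d(A,B) = √(1² + 6² + 1²) = √38 ≈ 6.1644, d(B,C) = √(0² + 6² + 6²) = √72 ≈ 8.4853, d(A,C) = √(1² + 0² + 7²) = √50 ≈ 7.0711.
d(A,C) ≈ 7.0711 ≤ 6.1644 + 8.4853 = 14.6497. Triangle inequality is satisfied.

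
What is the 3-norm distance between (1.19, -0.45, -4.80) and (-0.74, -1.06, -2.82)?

(Σ|x_i - y_i|^3)^(1/3) = (|1.19 - (-0.74)|^3 + |-0.45 - (-1.06)|^3 + |-4.8 - (-2.82)|^3)^(1/3)
= (1.93^3 + 0.61^3 + 1.98^3)^(1/3) ≈ (7.1891 + 0.227 + 7.7624)^(1/3) = (15.1785)^(1/3) ≈ 2.476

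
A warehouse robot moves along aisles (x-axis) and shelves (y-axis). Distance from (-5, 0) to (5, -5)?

Σ|x_i - y_i| = |-5 - 5| + |0 - (-5)| = 10 + 5 = 15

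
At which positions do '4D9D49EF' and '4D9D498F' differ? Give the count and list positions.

Differing positions: 7. Hamming distance = 1.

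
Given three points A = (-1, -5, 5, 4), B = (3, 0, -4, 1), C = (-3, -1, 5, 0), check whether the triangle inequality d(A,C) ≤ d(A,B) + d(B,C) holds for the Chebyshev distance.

d(A,B) = max(4, 5, 9, 3) = 9, d(B,C) = max(6, 1, 9, 1) = 9, d(A,C) = max(2, 4, 0, 4) = 4.
d(A,C) = 4 ≤ 9 + 9 = 18. Triangle inequality is satisfied.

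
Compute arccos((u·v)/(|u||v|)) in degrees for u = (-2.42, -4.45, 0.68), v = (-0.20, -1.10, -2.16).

With u = (-2.42, -4.45, 0.68), v = (-0.20, -1.10, -2.16):
u·v = (-2.42)·(-0.2) + (-4.45)·(-1.1) + 0.68·(-2.16) = 0.484 + 4.895 + (-1.4688) = 3.9102.
|u| = √((-2.42)² + (-4.45)² + 0.68²) = √(5.8564 + 19.8025 + 0.4624) = √26.1213, |v| = √((-0.2)² + (-1.1)² + (-2.16)²) = √(0.04 + 1.21 + 4.6656) = √5.9156.
cos θ = (u·v)/(|u||v|) = 3.9102/(√26.1213·√5.9156) ≈ 0.314559
θ = arccos(0.314559) ≈ 71.67°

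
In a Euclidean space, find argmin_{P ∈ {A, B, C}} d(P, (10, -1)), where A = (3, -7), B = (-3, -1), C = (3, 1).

Distances: d(A) ≈ 9.2195, d(B) = 13, d(C) ≈ 7.2801. Nearest: C = (3, 1) with distance 7.2801.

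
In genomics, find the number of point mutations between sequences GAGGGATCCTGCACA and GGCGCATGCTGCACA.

Differing positions: 2, 3, 5, 8. Hamming distance = 4.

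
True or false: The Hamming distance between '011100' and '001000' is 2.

Differing positions: 2, 4. Hamming distance = 2, so the claim is true.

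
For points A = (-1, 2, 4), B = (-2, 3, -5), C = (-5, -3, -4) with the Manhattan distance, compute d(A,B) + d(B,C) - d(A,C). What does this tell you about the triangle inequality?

d(A,B) = 1 + 1 + 9 = 11, d(B,C) = 3 + 6 + 1 = 10, d(A,C) = 4 + 5 + 8 = 17.
d(A,B) + d(B,C) - d(A,C) = 11 + 10 - 17 = 21 - 17 = 4. This is ≥ 0, so the triangle inequality holds for these points.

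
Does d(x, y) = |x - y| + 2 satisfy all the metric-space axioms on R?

No. d fails identity of indiscernibles (specifically d(x,x) = 0): d(-8, -8) = |-8 - (-8)| + 2 = 0 + 2 = 2 ≠ 0.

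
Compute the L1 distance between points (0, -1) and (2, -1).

Σ|x_i - y_i| = |0 - 2| + |-1 - (-1)| = 2 + 0 = 2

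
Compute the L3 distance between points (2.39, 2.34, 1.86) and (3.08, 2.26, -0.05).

(Σ|x_i - y_i|^3)^(1/3) = (|2.39 - 3.08|^3 + |2.34 - 2.26|^3 + |1.86 - (-0.05)|^3)^(1/3)
= (0.69^3 + 0.08^3 + 1.91^3)^(1/3) ≈ (0.3285 + 0.0005 + 6.9679)^(1/3) = (7.2969)^(1/3) ≈ 1.9396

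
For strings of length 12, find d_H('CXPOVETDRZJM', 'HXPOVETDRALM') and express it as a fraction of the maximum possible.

Differing positions: 1, 10, 11. Hamming distance = 3. The maximum possible Hamming distance for length-12 strings is 12, so d_H/12 = 3/12 = 0.25.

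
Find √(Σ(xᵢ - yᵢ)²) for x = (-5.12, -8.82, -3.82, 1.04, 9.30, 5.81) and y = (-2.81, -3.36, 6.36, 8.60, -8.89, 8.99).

√(Σ(x_i - y_i)²) = √((-5.12 - (-2.81))² + (-8.82 - (-3.36))² + (-3.82 - 6.36)² + (1.04 - 8.6)² + (9.3 - (-8.89))² + (5.81 - 8.99)²)
= √((-2.31)² + (-5.46)² + (-10.18)² + (-7.56)² + 18.19² + (-3.18)²) = √(5.3361 + 29.8116 + 103.6324 + 57.1536 + 330.8761 + 10.1124) = √536.9222 ≈ 23.1716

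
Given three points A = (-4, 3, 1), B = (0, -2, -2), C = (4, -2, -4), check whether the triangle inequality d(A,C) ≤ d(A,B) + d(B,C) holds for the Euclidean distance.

d(A,B) = √(4² + 5² + 3²) = √50 ≈ 7.0711, d(B,C) = √(4² + 0² + 2²) = √20 ≈ 4.4721, d(A,C) = √(8² + 5² + 5²) = √114 ≈ 10.6771.
d(A,C) ≈ 10.6771 ≤ 7.0711 + 4.4721 = 11.5432. Triangle inequality is satisfied.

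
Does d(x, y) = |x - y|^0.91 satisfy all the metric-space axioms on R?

Yes. With 0 < p = 0.91 ≤ 1, d(x,y) = |x-y|^0.91 is a metric on R. Non-negativity and symmetry are immediate; |x-y|^0.91 = 0 ⟺ |x-y| = 0 ⟺ x = y. For the triangle inequality, the function t ↦ t^0.91 is subadditive on [0,∞) when p ≤ 1, so |x-z|^0.91 ≤ (|x-y| + |y-z|)^0.91 ≤ |x-y|^0.91 + |y-z|^0.91.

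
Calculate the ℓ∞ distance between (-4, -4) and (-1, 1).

max(|x_i - y_i|) = max(|-4 - (-1)|, |-4 - 1|) = max(3, 5) = 5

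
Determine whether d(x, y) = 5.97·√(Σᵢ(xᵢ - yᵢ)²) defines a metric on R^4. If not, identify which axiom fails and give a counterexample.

Yes. The L2 (Euclidean) norm induces a metric on R^4, and multiplying a metric by a positive constant 5.97 > 0 preserves all four axioms: non-negativity (5.97·||x-y|| ≥ 0), identity (5.97·||x-y|| = 0 ⟺ ||x-y|| = 0 ⟺ x = y), symmetry (||x-y|| = ||y-x||), and the triangle inequality (5.97·||x-z|| ≤ 5.97·||x-y|| + 5.97·||y-z||). So d is a metric.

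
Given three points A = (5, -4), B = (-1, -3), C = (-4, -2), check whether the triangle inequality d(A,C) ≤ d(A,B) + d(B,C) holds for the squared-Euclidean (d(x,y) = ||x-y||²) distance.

d(A,B) = 6² + 1² = 37, d(B,C) = 3² + 1² = 10, d(A,C) = 9² + 2² = 85.
d(A,C) = 85 > 37 + 10 = 47. Triangle inequality is VIOLATED. (Squared-Euclidean is not a metric — this is a counterexample.)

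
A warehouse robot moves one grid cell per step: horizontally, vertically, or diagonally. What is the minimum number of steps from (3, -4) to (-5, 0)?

max(|x_i - y_i|) = max(|3 - (-5)|, |-4 - 0|) = max(8, 4) = 8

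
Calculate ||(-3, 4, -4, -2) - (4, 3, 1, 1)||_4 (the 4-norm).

(Σ|x_i - y_i|^4)^(1/4) = (|-3 - 4|^4 + |4 - 3|^4 + |-4 - 1|^4 + |-2 - 1|^4)^(1/4)
= (7^4 + 1^4 + 5^4 + 3^4)^(1/4) = (2401 + 1 + 625 + 81)^(1/4) = (3108)^(1/4) ≈ 7.4666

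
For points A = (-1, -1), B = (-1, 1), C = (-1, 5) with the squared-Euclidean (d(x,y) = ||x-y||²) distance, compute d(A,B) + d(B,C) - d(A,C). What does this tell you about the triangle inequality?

d(A,B) = 0² + 2² = 4, d(B,C) = 0² + 4² = 16, d(A,C) = 0² + 6² = 36.
d(A,B) + d(B,C) - d(A,C) = 4 + 16 - 36 = 20 - 36 = -16. This is < 0, so the triangle inequality FAILS for these points (squared-Euclidean is not a metric).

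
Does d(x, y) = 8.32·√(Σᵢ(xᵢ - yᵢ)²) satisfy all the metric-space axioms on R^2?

Yes. The L2 (Euclidean) norm induces a metric on R^2, and multiplying a metric by a positive constant 8.32 > 0 preserves all four axioms: non-negativity (8.32·||x-y|| ≥ 0), identity (8.32·||x-y|| = 0 ⟺ ||x-y|| = 0 ⟺ x = y), symmetry (||x-y|| = ||y-x||), and the triangle inequality (8.32·||x-z|| ≤ 8.32·||x-y|| + 8.32·||y-z||). So d is a metric.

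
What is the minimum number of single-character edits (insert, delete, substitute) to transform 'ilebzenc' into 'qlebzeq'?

Let D[i][j] be the edit distance between the first i characters of 'ilebzenc' and the first j characters of 'qlebzeq', with D[i][0] = i, D[0][j] = j, and D[i][j] = D[i-1][j-1] if the characters match, else 1 + min(D[i-1][j], D[i][j-1], D[i-1][j-1]). Filling the table (rows: prefixes of 'ilebzenc', columns: prefixes of 'qlebzeq'):
     ε  q  l  e  b  z  e  q
  ε  0  1  2  3  4  5  6  7
  i  1  1  2  3  4  5  6  7
  l  2  2  1  2  3  4  5  6
  e  3  3  2  1  2  3  4  5
  b  4  4  3  2  1  2  3  4
  z  5  5  4  3  2  1  2  3
  e  6  6  5  4  3  2  1  2
  n  7  7  6  5  4  3  2  2
  c  8  8  7  6  5  4  3  3
The bottom-right entry gives D[8][7] = 3, so no sequence of fewer than 3 edits works. Backtracking through the table gives one optimal edit sequence (3 edits):
  ilebzenc → qlebzenc (sub i→q @1)
  qlebzenc → qlebzec (del n @7)
  qlebzec → qlebzeq (sub c→q @7)
Edit distance = 3.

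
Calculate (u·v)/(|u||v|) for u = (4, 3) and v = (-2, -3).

With u = (4, 3), v = (-2, -3):
u·v = 4·(-2) + 3·(-3) = (-8) + (-9) = -17.
|u| = √(4² + 3²) = √25, |v| = √((-2)² + (-3)²) = √13, so |u||v| = √(25·13) = √325.
cos θ = (u·v)/(|u||v|) = -17/√325 ≈ -0.943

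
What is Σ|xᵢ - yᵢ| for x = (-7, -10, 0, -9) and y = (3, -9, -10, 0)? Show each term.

Σ|x_i - y_i| = |-7 - 3| + |-10 - (-9)| + |0 - (-10)| + |-9 - 0| = 10 + 1 + 10 + 9 = 30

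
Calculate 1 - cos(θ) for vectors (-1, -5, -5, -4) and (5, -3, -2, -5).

With u = (-1, -5, -5, -4), v = (5, -3, -2, -5):
u·v = (-1)·5 + (-5)·(-3) + (-5)·(-2) + (-4)·(-5) = (-5) + 15 + 10 + 20 = 40.
|u| = √((-1)² + (-5)² + (-5)² + (-4)²) = √67, |v| = √(5² + (-3)² + (-2)² + (-5)²) = √63, so |u||v| = √(67·63) = √4221.
cos θ = (u·v)/(|u||v|) = 40/√4221 ≈ 0.6157
Cosine distance = 1 - cos θ ≈ 1 - 0.6157 = 0.3843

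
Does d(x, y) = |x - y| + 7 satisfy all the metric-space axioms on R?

No. d fails identity of indiscernibles (specifically d(x,x) = 0): d(0, 0) = |0 - 0| + 7 = 0 + 7 = 7 ≠ 0.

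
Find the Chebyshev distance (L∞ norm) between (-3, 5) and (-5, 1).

max(|x_i - y_i|) = max(|-3 - (-5)|, |5 - 1|) = max(2, 4) = 4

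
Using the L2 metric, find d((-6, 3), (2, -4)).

√(Σ(x_i - y_i)²) = √((-6 - 2)² + (3 - (-4))²)
= √((-8)² + 7²) = √(64 + 49) = √113 ≈ 10.6301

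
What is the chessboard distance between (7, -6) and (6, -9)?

max(|x_i - y_i|) = max(|7 - 6|, |-6 - (-9)|) = max(1, 3) = 3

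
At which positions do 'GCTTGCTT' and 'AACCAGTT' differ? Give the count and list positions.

Differing positions: 1, 2, 3, 4, 5, 6. Hamming distance = 6.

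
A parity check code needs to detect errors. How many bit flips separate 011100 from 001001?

Differing positions: 2, 4, 6. Hamming distance = 3.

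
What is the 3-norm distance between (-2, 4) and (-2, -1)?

(Σ|x_i - y_i|^3)^(1/3) = (|-2 - (-2)|^3 + |4 - (-1)|^3)^(1/3)
= (0^3 + 5^3)^(1/3) = (0 + 125)^(1/3) = (125)^(1/3) = 5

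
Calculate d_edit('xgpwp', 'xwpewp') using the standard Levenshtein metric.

Let D[i][j] be the edit distance between the first i characters of 'xgpwp' and the first j characters of 'xwpewp', with D[i][0] = i, D[0][j] = j, and D[i][j] = D[i-1][j-1] if the characters match, else 1 + min(D[i-1][j], D[i][j-1], D[i-1][j-1]). Filling the table (rows: prefixes of 'xgpwp', columns: prefixes of 'xwpewp'):
     ε  x  w  p  e  w  p
  ε  0  1  2  3  4  5  6
  x  1  0  1  2  3  4  5
  g  2  1  1  2  3  4  5
  p  3  2  2  1  2  3  4
  w  4  3  2  2  2  2  3
  p  5  4  3  2  3  3  2
The bottom-right entry gives D[5][6] = 2, so no sequence of fewer than 2 edits works. Backtracking through the table gives one optimal edit sequence (2 edits):
  xgpwp → xwpwp (sub g→w @2)
  xwpwp → xwpewp (ins e @4)
Edit distance = 2.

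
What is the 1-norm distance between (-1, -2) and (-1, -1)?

Σ|x_i - y_i| = |-1 - (-1)| + |-2 - (-1)| = 0 + 1 = 1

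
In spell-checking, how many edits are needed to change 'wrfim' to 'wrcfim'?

Let D[i][j] be the edit distance between the first i characters of 'wrfim' and the first j characters of 'wrcfim', with D[i][0] = i, D[0][j] = j, and D[i][j] = D[i-1][j-1] if the characters match, else 1 + min(D[i-1][j], D[i][j-1], D[i-1][j-1]). Filling the table (rows: prefixes of 'wrfim', columns: prefixes of 'wrcfim'):
     ε  w  r  c  f  i  m
  ε  0  1  2  3  4  5  6
  w  1  0  1  2  3  4  5
  r  2  1  0  1  2  3  4
  f  3  2  1  1  1  2  3
  i  4  3  2  2  2  1  2
  m  5  4  3  3  3  2  1
The bottom-right entry gives D[5][6] = 1, so no sequence of fewer than 1 edit works. Backtracking through the table gives one optimal edit sequence (1 edit):
  wrfim → wrcfim (ins c @3)
Edit distance = 1.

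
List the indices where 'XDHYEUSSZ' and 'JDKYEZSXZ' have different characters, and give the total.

Differing positions: 1, 3, 6, 8. Hamming distance = 4.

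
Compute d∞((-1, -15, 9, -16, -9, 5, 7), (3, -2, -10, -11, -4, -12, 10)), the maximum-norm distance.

max(|x_i - y_i|) = max(|-1 - 3|, |-15 - (-2)|, |9 - (-10)|, |-16 - (-11)|, |-9 - (-4)|, |5 - (-12)|, |7 - 10|) = max(4, 13, 19, 5, 5, 17, 3) = 19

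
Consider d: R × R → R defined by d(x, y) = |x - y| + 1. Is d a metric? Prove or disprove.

No. d fails identity of indiscernibles (specifically d(x,x) = 0): d(-2, -2) = |-2 - (-2)| + 1 = 0 + 1 = 1 ≠ 0.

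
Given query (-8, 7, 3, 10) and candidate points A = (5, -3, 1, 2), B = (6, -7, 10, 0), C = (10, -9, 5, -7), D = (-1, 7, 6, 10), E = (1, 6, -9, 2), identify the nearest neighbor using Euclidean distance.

Distances: d(A) ≈ 18.3576, d(B) ≈ 23.2594, d(C) ≈ 29.5466, d(D) ≈ 7.6158, d(E) ≈ 17.0294. Nearest: D = (-1, 7, 6, 10) with distance 7.6158.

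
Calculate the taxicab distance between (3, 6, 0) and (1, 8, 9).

Σ|x_i - y_i| = |3 - 1| + |6 - 8| + |0 - 9| = 2 + 2 + 9 = 13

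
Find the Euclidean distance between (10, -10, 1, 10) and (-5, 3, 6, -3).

√(Σ(x_i - y_i)²) = √((10 - (-5))² + (-10 - 3)² + (1 - 6)² + (10 - (-3))²)
= √(15² + (-13)² + (-5)² + 13²) = √(225 + 169 + 25 + 169) = √588 ≈ 24.2487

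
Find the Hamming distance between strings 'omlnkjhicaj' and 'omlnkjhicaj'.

Differing positions: none. Hamming distance = 0.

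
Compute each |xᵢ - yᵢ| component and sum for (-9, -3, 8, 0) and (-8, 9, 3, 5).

Σ|x_i - y_i| = |-9 - (-8)| + |-3 - 9| + |8 - 3| + |0 - 5| = 1 + 12 + 5 + 5 = 23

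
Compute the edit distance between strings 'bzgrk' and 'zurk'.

Let D[i][j] be the edit distance between the first i characters of 'bzgrk' and the first j characters of 'zurk', with D[i][0] = i, D[0][j] = j, and D[i][j] = D[i-1][j-1] if the characters match, else 1 + min(D[i-1][j], D[i][j-1], D[i-1][j-1]). Filling the table (rows: prefixes of 'bzgrk', columns: prefixes of 'zurk'):
     ε  z  u  r  k
  ε  0  1  2  3  4
  b  1  1  2  3  4
  z  2  1  2  3  4
  g  3  2  2  3  4
  r  4  3  3  2  3
  k  5  4  4  3  2
The bottom-right entry gives D[5][4] = 2, so no sequence of fewer than 2 edits works. Backtracking through the table gives one optimal edit sequence (2 edits):
  bzgrk → zgrk (del b @1)
  zgrk → zurk (sub g→u @2)
Edit distance = 2.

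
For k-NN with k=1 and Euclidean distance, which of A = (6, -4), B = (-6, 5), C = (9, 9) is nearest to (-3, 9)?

Distances: d(A) ≈ 15.8114, d(B) = 5, d(C) = 12. Nearest: B = (-6, 5) with distance 5.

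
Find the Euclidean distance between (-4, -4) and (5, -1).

√(Σ(x_i - y_i)²) = √((-4 - 5)² + (-4 - (-1))²)
= √((-9)² + (-3)²) = √(81 + 9) = √90 ≈ 9.4868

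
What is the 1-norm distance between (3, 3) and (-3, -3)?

Σ|x_i - y_i| = |3 - (-3)| + |3 - (-3)| = 6 + 6 = 12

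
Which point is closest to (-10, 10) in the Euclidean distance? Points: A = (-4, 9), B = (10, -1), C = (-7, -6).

Distances: d(A) ≈ 6.0828, d(B) ≈ 22.8254, d(C) ≈ 16.2788. Nearest: A = (-4, 9) with distance 6.0828.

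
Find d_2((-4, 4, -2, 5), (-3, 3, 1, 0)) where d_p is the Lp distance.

(Σ|x_i - y_i|^2)^(1/2) = (|-4 - (-3)|^2 + |4 - 3|^2 + |-2 - 1|^2 + |5 - 0|^2)^(1/2)
= (1^2 + 1^2 + 3^2 + 5^2)^(1/2) = (1 + 1 + 9 + 25)^(1/2) = (36)^(1/2) = 6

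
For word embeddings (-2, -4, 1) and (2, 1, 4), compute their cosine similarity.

With u = (-2, -4, 1), v = (2, 1, 4):
u·v = (-2)·2 + (-4)·1 + 1·4 = (-4) + (-4) + 4 = -4.
|u| = √((-2)² + (-4)² + 1²) = √21, |v| = √(2² + 1² + 4²) = √21, so |u||v| = √(21·21) = √441 = 21.
cos θ = (u·v)/(|u||v|) = -4/21 ≈ -0.1905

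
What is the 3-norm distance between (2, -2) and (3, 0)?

(Σ|x_i - y_i|^3)^(1/3) = (|2 - 3|^3 + |-2 - 0|^3)^(1/3)
= (1^3 + 2^3)^(1/3) = (1 + 8)^(1/3) = (9)^(1/3) ≈ 2.0801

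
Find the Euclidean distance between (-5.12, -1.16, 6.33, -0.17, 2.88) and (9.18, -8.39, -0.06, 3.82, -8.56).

√(Σ(x_i - y_i)²) = √((-5.12 - 9.18)² + (-1.16 - (-8.39))² + (6.33 - (-0.06))² + (-0.17 - 3.82)² + (2.88 - (-8.56))²)
= √((-14.3)² + 7.23² + 6.39² + (-3.99)² + 11.44²) = √(204.49 + 52.2729 + 40.8321 + 15.9201 + 130.8736) = √444.3887 ≈ 21.0805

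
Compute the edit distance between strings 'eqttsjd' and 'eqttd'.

Let D[i][j] be the edit distance between the first i characters of 'eqttsjd' and the first j characters of 'eqttd', with D[i][0] = i, D[0][j] = j, and D[i][j] = D[i-1][j-1] if the characters match, else 1 + min(D[i-1][j], D[i][j-1], D[i-1][j-1]). Filling the table (rows: prefixes of 'eqttsjd', columns: prefixes of 'eqttd'):
     ε  e  q  t  t  d
  ε  0  1  2  3  4  5
  e  1  0  1  2  3  4
  q  2  1  0  1  2  3
  t  3  2  1  0  1  2
  t  4  3  2  1  0  1
  s  5  4  3  2  1  1
  j  6  5  4  3  2  2
  d  7  6  5  4  3  2
The bottom-right entry gives D[7][5] = 2, so no sequence of fewer than 2 edits works. Backtracking through the table gives one optimal edit sequence (2 edits):
  eqttsjd → eqttjd (del s @5)
  eqttjd → eqttd (del j @5)
Edit distance = 2.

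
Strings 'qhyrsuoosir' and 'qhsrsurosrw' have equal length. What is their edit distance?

Let D[i][j] be the edit distance between the first i characters of 'qhyrsuoosir' and the first j characters of 'qhsrsurosrw', with D[i][0] = i, D[0][j] = j, and D[i][j] = D[i-1][j-1] if the characters match, else 1 + min(D[i-1][j], D[i][j-1], D[i-1][j-1]). Filling the table (rows: prefixes of 'qhyrsuoosir', columns: prefixes of 'qhsrsurosrw'):
     ε  q  h  s  r  s  u  r  o  s  r  w
  ε  0  1  2  3  4  5  6  7  8  9 10 11
  q  1  0  1  2  3  4  5  6  7  8  9 10
  h  2  1  0  1  2  3  4  5  6  7  8  9
  y  3  2  1  1  2  3  4  5  6  7  8  9
  r  4  3  2  2  1  2  3  4  5  6  7  8
  s  5  4  3  2  2  1  2  3  4  5  6  7
  u  6  5  4  3  3  2  1  2  3  4  5  6
  o  7  6  5  4  4  3  2  2  2  3  4  5
  o  8  7  6  5  5  4  3  3  2  3  4  5
  s  9  8  7  6  6  5  4  4  3  2  3  4
  i 10  9  8  7  7  6  5  5  4  3  3  4
  r 11 10  9  8  7  7  6  5  5  4  3  4
The bottom-right entry gives D[11][11] = 4, so no sequence of fewer than 4 edits works. Backtracking through the table gives one optimal edit sequence (4 edits):
  qhyrsuoosir → qhsrsuoosir (sub y→s @3)
  qhsrsuoosir → qhsrsurosir (sub o→r @7)
  qhsrsurosir → qhsrsurosrr (sub i→r @10)
  qhsrsurosrr → qhsrsurosrw (sub r→w @11)
Edit distance = 4.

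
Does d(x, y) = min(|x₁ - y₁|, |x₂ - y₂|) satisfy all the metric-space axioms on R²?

No. d fails identity of indiscernibles: take x = (-1, 0) and y = (-1, 5). Then d(x,y) = min(|-1 - (-1)|, |0 - 5|) = min(0, 5) = 0, yet x ≠ y.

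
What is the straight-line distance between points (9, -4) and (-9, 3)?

√(Σ(x_i - y_i)²) = √((9 - (-9))² + (-4 - 3)²)
= √(18² + (-7)²) = √(324 + 49) = √373 ≈ 19.3132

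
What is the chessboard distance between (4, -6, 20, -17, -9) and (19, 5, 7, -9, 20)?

max(|x_i - y_i|) = max(|4 - 19|, |-6 - 5|, |20 - 7|, |-17 - (-9)|, |-9 - 20|) = max(15, 11, 13, 8, 29) = 29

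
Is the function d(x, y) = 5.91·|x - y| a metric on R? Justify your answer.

Yes. Since |x - y| is a metric on R and 5.91 > 0, the positive scalar multiple 5.91·|x - y| is also a metric: scaling by a positive constant preserves non-negativity, identity (d=0 ⟺ |x-y|=0 ⟺ x=y), symmetry, and the triangle inequality.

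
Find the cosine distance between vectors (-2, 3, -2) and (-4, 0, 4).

With u = (-2, 3, -2), v = (-4, 0, 4):
u·v = (-2)·(-4) + 3·0 + (-2)·4 = 8 + 0 + (-8) = 0.
|u| = √((-2)² + 3² + (-2)²) = √17, |v| = √((-4)² + 0² + 4²) = √32, so |u||v| = √(17·32) = √544.
cos θ = (u·v)/(|u||v|) = 0/√544 = 0
Cosine distance = 1 - cos θ = 1 - 0 = 1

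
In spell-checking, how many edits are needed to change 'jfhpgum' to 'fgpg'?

Let D[i][j] be the edit distance between the first i characters of 'jfhpgum' and the first j characters of 'fgpg', with D[i][0] = i, D[0][j] = j, and D[i][j] = D[i-1][j-1] if the characters match, else 1 + min(D[i-1][j], D[i][j-1], D[i-1][j-1]). Filling the table (rows: prefixes of 'jfhpgum', columns: prefixes of 'fgpg'):
     ε  f  g  p  g
  ε  0  1  2  3  4
  j  1  1  2  3  4
  f  2  1  2  3  4
  h  3  2  2  3  4
  p  4  3  3  2  3
  g  5  4  3  3  2
  u  6  5  4  4  3
  m  7  6  5  5  4
The bottom-right entry gives D[7][4] = 4, so no sequence of fewer than 4 edits works. Backtracking through the table gives one optimal edit sequence (4 edits):
  jfhpgum → fhpgum (del j @1)
  fhpgum → fgpgum (sub h→g @2)
  fgpgum → fgpgm (del u @5)
  fgpgm → fgpg (del m @5)
Edit distance = 4.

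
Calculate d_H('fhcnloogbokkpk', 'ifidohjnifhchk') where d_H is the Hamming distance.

Differing positions: 1, 2, 3, 4, 5, 6, 7, 8, 9, 10, 11, 12, 13. Hamming distance = 13.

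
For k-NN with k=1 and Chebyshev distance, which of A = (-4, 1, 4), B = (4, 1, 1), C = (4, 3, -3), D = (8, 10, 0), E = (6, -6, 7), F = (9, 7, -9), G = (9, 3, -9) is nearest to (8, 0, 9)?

Distances: d(A) = 12, d(B) = 8, d(C) = 12, d(D) = 10, d(E) = 6, d(F) = 18, d(G) = 18. Nearest: E = (6, -6, 7) with distance 6.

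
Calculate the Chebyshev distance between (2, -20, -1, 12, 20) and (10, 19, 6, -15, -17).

max(|x_i - y_i|) = max(|2 - 10|, |-20 - 19|, |-1 - 6|, |12 - (-15)|, |20 - (-17)|) = max(8, 39, 7, 27, 37) = 39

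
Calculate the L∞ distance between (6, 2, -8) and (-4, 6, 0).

max(|x_i - y_i|) = max(|6 - (-4)|, |2 - 6|, |-8 - 0|) = max(10, 4, 8) = 10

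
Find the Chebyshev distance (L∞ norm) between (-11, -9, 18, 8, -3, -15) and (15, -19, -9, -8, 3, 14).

max(|x_i - y_i|) = max(|-11 - 15|, |-9 - (-19)|, |18 - (-9)|, |8 - (-8)|, |-3 - 3|, |-15 - 14|) = max(26, 10, 27, 16, 6, 29) = 29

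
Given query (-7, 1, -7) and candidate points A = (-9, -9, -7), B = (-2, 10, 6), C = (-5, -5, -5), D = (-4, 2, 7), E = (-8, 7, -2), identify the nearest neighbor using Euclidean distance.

Distances: d(A) ≈ 10.198, d(B) ≈ 16.5831, d(C) ≈ 6.6332, d(D) ≈ 14.3527, d(E) ≈ 7.874. Nearest: C = (-5, -5, -5) with distance 6.6332.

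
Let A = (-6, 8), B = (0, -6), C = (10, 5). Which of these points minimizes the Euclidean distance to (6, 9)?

Distances: d(A) ≈ 12.0416, d(B) ≈ 16.1555, d(C) ≈ 5.6569. Nearest: C = (10, 5) with distance 5.6569.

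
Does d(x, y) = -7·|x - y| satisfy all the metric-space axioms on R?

No. With c = -7 < 0, d fails non-negativity: d(9, 10) = -7·|9 - 10| = -7·1 = -7 < 0.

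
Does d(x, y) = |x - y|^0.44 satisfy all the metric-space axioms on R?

Yes. With 0 < p = 0.44 ≤ 1, d(x,y) = |x-y|^0.44 is a metric on R. Non-negativity and symmetry are immediate; |x-y|^0.44 = 0 ⟺ |x-y| = 0 ⟺ x = y. For the triangle inequality, the function t ↦ t^0.44 is subadditive on [0,∞) when p ≤ 1, so |x-z|^0.44 ≤ (|x-y| + |y-z|)^0.44 ≤ |x-y|^0.44 + |y-z|^0.44.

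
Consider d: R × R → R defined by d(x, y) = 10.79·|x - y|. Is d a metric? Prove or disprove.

Yes. Since |x - y| is a metric on R and 10.79 > 0, the positive scalar multiple 10.79·|x - y| is also a metric: scaling by a positive constant preserves non-negativity, identity (d=0 ⟺ |x-y|=0 ⟺ x=y), symmetry, and the triangle inequality.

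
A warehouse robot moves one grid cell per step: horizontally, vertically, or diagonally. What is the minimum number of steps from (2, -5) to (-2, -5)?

max(|x_i - y_i|) = max(|2 - (-2)|, |-5 - (-5)|) = max(4, 0) = 4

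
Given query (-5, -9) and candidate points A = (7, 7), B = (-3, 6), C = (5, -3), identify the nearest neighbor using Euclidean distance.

Distances: d(A) = 20, d(B) ≈ 15.1327, d(C) ≈ 11.6619. Nearest: C = (5, -3) with distance 11.6619.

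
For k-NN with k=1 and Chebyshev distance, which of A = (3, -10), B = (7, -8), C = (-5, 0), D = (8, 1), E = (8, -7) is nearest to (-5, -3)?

Distances: d(A) = 8, d(B) = 12, d(C) = 3, d(D) = 13, d(E) = 13. Nearest: C = (-5, 0) with distance 3.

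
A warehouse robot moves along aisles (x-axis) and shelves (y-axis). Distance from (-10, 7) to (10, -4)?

Σ|x_i - y_i| = |-10 - 10| + |7 - (-4)| = 20 + 11 = 31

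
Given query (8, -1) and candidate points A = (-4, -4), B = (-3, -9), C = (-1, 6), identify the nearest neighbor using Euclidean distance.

Distances: d(A) ≈ 12.3693, d(B) ≈ 13.6015, d(C) ≈ 11.4018. Nearest: C = (-1, 6) with distance 11.4018.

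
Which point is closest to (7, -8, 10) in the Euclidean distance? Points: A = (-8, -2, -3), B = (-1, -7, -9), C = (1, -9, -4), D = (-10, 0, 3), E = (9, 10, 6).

Distances: d(A) ≈ 20.7364, d(B) ≈ 20.6398, d(C) ≈ 15.2643, d(D) ≈ 20.0499, d(E) ≈ 18.5472. Nearest: C = (1, -9, -4) with distance 15.2643.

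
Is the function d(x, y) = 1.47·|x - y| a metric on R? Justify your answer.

Yes. Since |x - y| is a metric on R and 1.47 > 0, the positive scalar multiple 1.47·|x - y| is also a metric: scaling by a positive constant preserves non-negativity, identity (d=0 ⟺ |x-y|=0 ⟺ x=y), symmetry, and the triangle inequality.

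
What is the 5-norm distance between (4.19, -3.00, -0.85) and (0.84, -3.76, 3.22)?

(Σ|x_i - y_i|^5)^(1/5) = (|4.19 - 0.84|^5 + |-3 - (-3.76)|^5 + |-0.85 - 3.22|^5)^(1/5)
= (3.35^5 + 0.76^5 + 4.07^5)^(1/5) ≈ (421.9141 + 0.2536 + 1116.7914)^(1/5) = (1538.9591)^(1/5) ≈ 4.3396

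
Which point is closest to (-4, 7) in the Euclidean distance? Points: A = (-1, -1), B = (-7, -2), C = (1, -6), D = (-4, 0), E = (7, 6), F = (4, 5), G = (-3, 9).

Distances: d(A) ≈ 8.544, d(B) ≈ 9.4868, d(C) ≈ 13.9284, d(D) = 7, d(E) ≈ 11.0454, d(F) ≈ 8.2462, d(G) ≈ 2.2361. Nearest: G = (-3, 9) with distance 2.2361.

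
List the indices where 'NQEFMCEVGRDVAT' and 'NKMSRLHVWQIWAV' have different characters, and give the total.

Differing positions: 2, 3, 4, 5, 6, 7, 9, 10, 11, 12, 14. Hamming distance = 11.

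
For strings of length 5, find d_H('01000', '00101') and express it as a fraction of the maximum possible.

Differing positions: 2, 3, 5. Hamming distance = 3. The maximum possible Hamming distance for length-5 strings is 5, so d_H/5 = 3/5 = 0.6.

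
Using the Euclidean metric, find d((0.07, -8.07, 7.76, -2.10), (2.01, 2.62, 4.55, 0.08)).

√(Σ(x_i - y_i)²) = √((0.07 - 2.01)² + (-8.07 - 2.62)² + (7.76 - 4.55)² + (-2.1 - 0.08)²)
= √((-1.94)² + (-10.69)² + 3.21² + (-2.18)²) = √(3.7636 + 114.2761 + 10.3041 + 4.7524) = √133.0962 ≈ 11.5367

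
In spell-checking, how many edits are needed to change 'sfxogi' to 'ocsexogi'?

Let D[i][j] be the edit distance between the first i characters of 'sfxogi' and the first j characters of 'ocsexogi', with D[i][0] = i, D[0][j] = j, and D[i][j] = D[i-1][j-1] if the characters match, else 1 + min(D[i-1][j], D[i][j-1], D[i-1][j-1]). Filling the table (rows: prefixes of 'sfxogi', columns: prefixes of 'ocsexogi'):
     ε  o  c  s  e  x  o  g  i
  ε  0  1  2  3  4  5  6  7  8
  s  1  1  2  2  3  4  5  6  7
  f  2  2  2  3  3  4  5  6  7
  x  3  3  3  3  4  3  4  5  6
  o  4  3  4  4  4  4  3  4  5
  g  5  4  4  5  5  5  4  3  4
  i  6  5  5  5  6  6  5  4  3
The bottom-right entry gives D[6][8] = 3, so no sequence of fewer than 3 edits works. Backtracking through the table gives one optimal edit sequence (3 edits):
  sfxogi → osfxogi (ins o @1)
  osfxogi → ocsfxogi (ins c @2)
  ocsfxogi → ocsexogi (sub f→e @4)
Edit distance = 3.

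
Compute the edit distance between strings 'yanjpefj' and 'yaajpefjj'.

Let D[i][j] be the edit distance between the first i characters of 'yanjpefj' and the first j characters of 'yaajpefjj', with D[i][0] = i, D[0][j] = j, and D[i][j] = D[i-1][j-1] if the characters match, else 1 + min(D[i-1][j], D[i][j-1], D[i-1][j-1]). Filling the table (rows: prefixes of 'yanjpefj', columns: prefixes of 'yaajpefjj'):
     ε  y  a  a  j  p  e  f  j  j
  ε  0  1  2  3  4  5  6  7  8  9
  y  1  0  1  2  3  4  5  6  7  8
  a  2  1  0  1  2  3  4  5  6  7
  n  3  2  1  1  2  3  4  5  6  7
  j  4  3  2  2  1  2  3  4  5  6
  p  5  4  3  3  2  1  2  3  4  5
  e  6  5  4  4  3  2  1  2  3  4
  f  7  6  5  5  4  3  2  1  2  3
  j  8  7  6  6  5  4  3  2  1  2
The bottom-right entry gives D[8][9] = 2, so no sequence of fewer than 2 edits works. Backtracking through the table gives one optimal edit sequence (2 edits):
  yanjpefj → yaajpefj (sub n→a @3)
  yaajpefj → yaajpefjj (ins j @8)
Edit distance = 2.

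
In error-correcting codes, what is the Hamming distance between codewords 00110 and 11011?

Differing positions: 1, 2, 3, 5. Hamming distance = 4.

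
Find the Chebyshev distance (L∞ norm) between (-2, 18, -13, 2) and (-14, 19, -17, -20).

max(|x_i - y_i|) = max(|-2 - (-14)|, |18 - 19|, |-13 - (-17)|, |2 - (-20)|) = max(12, 1, 4, 22) = 22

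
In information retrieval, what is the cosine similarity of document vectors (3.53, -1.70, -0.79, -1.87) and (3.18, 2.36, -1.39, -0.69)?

With u = (3.53, -1.70, -0.79, -1.87), v = (3.18, 2.36, -1.39, -0.69):
u·v = 3.53·3.18 + (-1.7)·2.36 + (-0.79)·(-1.39) + (-1.87)·(-0.69) = 11.2254 + (-4.012) + 1.0981 + 1.2903 = 9.6018.
|u| = √(3.53² + (-1.7)² + (-0.79)² + (-1.87)²) = √(12.4609 + 2.89 + 0.6241 + 3.4969) = √19.4719, |v| = √(3.18² + 2.36² + (-1.39)² + (-0.69)²) = √(10.1124 + 5.5696 + 1.9321 + 0.4761) = √18.0902.
cos θ = (u·v)/(|u||v|) = 9.6018/(√19.4719·√18.0902) ≈ 0.5116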